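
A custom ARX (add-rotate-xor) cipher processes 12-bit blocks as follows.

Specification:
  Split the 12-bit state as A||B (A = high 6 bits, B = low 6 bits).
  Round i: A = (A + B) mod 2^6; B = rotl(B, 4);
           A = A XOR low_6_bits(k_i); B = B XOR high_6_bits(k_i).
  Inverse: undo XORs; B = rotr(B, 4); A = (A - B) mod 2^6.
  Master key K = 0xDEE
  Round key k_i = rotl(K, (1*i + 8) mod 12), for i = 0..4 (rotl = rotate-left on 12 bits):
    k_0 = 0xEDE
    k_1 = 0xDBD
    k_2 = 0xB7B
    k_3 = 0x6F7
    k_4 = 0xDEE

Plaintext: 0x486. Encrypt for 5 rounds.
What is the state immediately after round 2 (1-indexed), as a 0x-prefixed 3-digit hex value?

s_0 = plaintext = 0x486
s_1 = Round(s_0, k_0) = 0x19A
s_2 = Round(s_1, k_1) = 0x750
s_3 = Round(s_2, k_2) = 0x5A9
s_4 = Round(s_3, k_3) = 0x201
s_5 = Round(s_4, k_4) = 0x9E7

0x750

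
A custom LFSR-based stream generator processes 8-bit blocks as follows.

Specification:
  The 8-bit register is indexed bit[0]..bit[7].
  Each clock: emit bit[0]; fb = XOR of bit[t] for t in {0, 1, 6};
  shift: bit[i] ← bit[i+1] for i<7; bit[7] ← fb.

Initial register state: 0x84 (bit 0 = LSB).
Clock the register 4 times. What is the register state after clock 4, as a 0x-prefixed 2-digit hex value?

0x48

reg_0 = 0x84
clock 1: out=0, reg = 0x42
clock 2: out=0, reg = 0x21
clock 3: out=1, reg = 0x90
clock 4: out=0, reg = 0x48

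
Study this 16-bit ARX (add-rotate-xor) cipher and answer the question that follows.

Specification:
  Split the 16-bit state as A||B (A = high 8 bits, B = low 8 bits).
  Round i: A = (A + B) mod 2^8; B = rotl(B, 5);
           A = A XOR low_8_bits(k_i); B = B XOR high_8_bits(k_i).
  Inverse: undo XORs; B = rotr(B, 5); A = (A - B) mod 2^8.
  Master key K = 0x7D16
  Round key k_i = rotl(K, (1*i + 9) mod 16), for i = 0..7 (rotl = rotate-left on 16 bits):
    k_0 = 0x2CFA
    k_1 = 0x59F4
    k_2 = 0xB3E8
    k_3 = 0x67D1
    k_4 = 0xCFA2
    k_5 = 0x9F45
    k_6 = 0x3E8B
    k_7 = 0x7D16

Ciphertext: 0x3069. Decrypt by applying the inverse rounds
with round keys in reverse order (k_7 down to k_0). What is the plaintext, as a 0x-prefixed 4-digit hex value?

0xB86C

s_0 = ciphertext = 0x3069
s_1 = InvRound(s_0, k_7) = 0x86A0
s_2 = InvRound(s_1, k_6) = 0x19F4
s_3 = InvRound(s_2, k_5) = 0x015B
s_4 = InvRound(s_3, k_4) = 0xFFA4
s_5 = InvRound(s_4, k_3) = 0x101E
s_6 = InvRound(s_5, k_2) = 0x8B6D
s_7 = InvRound(s_6, k_1) = 0xDEA1
s_8 = InvRound(s_7, k_0) = 0xB86C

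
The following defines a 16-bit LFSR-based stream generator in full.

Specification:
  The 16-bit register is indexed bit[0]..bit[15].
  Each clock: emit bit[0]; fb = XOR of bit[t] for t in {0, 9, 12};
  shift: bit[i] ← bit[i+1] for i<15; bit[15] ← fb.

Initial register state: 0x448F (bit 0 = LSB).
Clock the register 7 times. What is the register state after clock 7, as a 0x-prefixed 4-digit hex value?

0x7289

reg_0 = 0x448F
clock 1: out=1, reg = 0xA247
clock 2: out=1, reg = 0x5123
clock 3: out=1, reg = 0x2891
clock 4: out=1, reg = 0x9448
clock 5: out=0, reg = 0xCA24
clock 6: out=0, reg = 0xE512
clock 7: out=0, reg = 0x7289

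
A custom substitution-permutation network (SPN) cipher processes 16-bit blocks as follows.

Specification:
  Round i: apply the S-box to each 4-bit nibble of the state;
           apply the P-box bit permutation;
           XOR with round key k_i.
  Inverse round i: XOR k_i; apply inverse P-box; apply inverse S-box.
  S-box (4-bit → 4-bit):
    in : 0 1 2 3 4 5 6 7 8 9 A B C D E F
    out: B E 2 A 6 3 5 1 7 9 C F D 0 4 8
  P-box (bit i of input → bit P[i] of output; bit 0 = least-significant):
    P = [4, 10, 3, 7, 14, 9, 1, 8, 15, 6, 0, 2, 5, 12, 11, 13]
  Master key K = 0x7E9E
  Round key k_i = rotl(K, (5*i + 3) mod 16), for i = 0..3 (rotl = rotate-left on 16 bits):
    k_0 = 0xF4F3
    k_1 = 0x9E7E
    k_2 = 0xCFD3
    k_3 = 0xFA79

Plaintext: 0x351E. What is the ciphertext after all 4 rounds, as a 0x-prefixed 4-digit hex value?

s_0 = plaintext = 0x351E
s_1 = Round(s_0, k_0) = 0x47B9
s_2 = Round(s_1, k_1) = 0x45EC
s_3 = Round(s_2, k_2) = 0x5709
s_4 = Round(s_3, k_3) = 0x29C9

0x29C9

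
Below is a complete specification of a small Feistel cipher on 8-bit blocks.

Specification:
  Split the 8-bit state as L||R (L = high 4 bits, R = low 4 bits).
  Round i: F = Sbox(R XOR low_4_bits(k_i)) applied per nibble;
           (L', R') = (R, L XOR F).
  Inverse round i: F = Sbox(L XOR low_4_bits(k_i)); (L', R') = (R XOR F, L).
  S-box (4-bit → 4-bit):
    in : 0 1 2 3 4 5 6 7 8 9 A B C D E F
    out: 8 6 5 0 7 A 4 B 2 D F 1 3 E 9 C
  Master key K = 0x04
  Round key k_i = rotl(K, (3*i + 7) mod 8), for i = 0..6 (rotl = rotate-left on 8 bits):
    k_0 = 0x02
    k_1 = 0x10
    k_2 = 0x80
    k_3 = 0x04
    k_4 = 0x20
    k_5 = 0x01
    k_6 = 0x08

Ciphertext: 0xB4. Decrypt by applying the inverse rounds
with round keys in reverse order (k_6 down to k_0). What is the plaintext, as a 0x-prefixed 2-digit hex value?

0x27

s_0 = ciphertext = 0xB4
s_1 = InvRound(s_0, k_6) = 0x4B
s_2 = InvRound(s_1, k_5) = 0x14
s_3 = InvRound(s_2, k_4) = 0x21
s_4 = InvRound(s_3, k_3) = 0x52
s_5 = InvRound(s_4, k_2) = 0x85
s_6 = InvRound(s_5, k_1) = 0x78
s_7 = InvRound(s_6, k_0) = 0x27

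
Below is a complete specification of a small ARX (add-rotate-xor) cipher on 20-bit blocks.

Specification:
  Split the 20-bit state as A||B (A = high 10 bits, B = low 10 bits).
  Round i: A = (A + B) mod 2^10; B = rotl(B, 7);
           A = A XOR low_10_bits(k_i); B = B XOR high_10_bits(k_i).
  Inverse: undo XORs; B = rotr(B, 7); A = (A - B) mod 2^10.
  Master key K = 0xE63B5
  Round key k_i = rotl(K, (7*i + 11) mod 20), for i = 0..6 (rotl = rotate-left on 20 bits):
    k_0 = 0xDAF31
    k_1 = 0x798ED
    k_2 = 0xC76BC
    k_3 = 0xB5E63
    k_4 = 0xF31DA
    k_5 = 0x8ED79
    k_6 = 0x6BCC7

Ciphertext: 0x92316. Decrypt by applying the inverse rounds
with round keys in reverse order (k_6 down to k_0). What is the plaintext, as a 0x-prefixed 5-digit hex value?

0xEAD73

s_0 = ciphertext = 0x92316
s_1 = InvRound(s_0, k_6) = 0x309CD
s_2 = InvRound(s_1, k_5) = 0x813B7
s_3 = InvRound(s_2, k_4) = 0x01BD8
s_4 = InvRound(s_3, k_3) = 0x7AC7A
s_5 = InvRound(s_4, k_2) = 0x0673E
s_6 = InvRound(s_5, k_1) = 0x8BEC5
s_7 = InvRound(s_6, k_0) = 0xEAD73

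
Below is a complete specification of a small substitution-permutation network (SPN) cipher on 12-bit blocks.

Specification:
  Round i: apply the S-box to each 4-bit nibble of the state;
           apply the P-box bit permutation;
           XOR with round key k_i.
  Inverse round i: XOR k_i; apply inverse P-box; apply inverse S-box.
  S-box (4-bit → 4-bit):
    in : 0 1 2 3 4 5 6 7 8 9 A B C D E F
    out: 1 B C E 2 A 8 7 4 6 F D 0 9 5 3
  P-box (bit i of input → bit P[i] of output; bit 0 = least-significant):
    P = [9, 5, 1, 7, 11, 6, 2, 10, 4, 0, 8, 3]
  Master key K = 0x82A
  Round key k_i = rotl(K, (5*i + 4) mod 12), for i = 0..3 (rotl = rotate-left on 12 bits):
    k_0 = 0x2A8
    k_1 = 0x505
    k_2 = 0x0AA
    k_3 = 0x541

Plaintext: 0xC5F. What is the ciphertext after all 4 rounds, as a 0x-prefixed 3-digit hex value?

0x0E7

s_0 = plaintext = 0xC5F
s_1 = Round(s_0, k_0) = 0x4C8
s_2 = Round(s_1, k_1) = 0x506
s_3 = Round(s_2, k_2) = 0x823
s_4 = Round(s_3, k_3) = 0x0E7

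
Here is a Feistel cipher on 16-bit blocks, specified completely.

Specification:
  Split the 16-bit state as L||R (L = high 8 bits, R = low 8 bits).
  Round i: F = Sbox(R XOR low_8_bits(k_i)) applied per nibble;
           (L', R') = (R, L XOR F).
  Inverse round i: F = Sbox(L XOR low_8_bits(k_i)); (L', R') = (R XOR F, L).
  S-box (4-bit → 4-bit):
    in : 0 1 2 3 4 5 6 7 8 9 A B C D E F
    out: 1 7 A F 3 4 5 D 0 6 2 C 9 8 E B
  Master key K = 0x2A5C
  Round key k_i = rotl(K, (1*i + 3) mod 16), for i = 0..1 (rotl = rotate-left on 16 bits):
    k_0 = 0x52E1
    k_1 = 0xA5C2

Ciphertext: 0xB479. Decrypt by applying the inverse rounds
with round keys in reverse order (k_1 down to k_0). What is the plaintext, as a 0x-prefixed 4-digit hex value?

s_0 = ciphertext = 0xB479
s_1 = InvRound(s_0, k_1) = 0xACB4
s_2 = InvRound(s_1, k_0) = 0x8CAC

0x8CAC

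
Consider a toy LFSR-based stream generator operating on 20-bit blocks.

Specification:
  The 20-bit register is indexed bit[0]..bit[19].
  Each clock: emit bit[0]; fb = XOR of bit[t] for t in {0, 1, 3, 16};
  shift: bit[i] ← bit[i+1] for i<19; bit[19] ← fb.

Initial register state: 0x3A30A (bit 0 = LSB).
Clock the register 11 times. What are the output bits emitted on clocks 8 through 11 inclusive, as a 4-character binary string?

reg_0 = 0x3A30A
clock 1: out=0, reg = 0x9D185
clock 2: out=1, reg = 0x4E8C2
clock 3: out=0, reg = 0xA7461
clock 4: out=1, reg = 0xD3A30
clock 5: out=0, reg = 0xE9D18
clock 6: out=0, reg = 0xF4E8C
clock 7: out=0, reg = 0x7A746
clock 8: out=0, reg = 0x3D3A3
clock 9: out=1, reg = 0x9E9D1
clock 10: out=1, reg = 0x4F4E8
clock 11: out=0, reg = 0xA7A74

0110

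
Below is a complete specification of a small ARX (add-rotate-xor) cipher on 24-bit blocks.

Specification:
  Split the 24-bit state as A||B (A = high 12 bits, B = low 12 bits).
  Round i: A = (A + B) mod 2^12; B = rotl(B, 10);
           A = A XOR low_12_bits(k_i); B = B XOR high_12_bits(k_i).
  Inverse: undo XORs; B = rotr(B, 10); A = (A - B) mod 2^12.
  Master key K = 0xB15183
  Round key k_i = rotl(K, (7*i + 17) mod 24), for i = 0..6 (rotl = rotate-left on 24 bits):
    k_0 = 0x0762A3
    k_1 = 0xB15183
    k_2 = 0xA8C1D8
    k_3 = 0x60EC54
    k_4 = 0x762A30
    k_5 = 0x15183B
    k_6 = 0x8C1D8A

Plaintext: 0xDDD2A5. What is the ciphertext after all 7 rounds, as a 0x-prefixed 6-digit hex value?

s_0 = plaintext = 0xDDD2A5
s_1 = Round(s_0, k_0) = 0x2214DF
s_2 = Round(s_1, k_1) = 0x683622
s_3 = Round(s_2, k_2) = 0xD7D304
s_4 = Round(s_3, k_3) = 0xCD56CF
s_5 = Round(s_4, k_4) = 0x994AD1
s_6 = Round(s_5, k_5) = 0xC5E7E5
s_7 = Round(s_6, k_6) = 0x9C9D38

0x9C9D38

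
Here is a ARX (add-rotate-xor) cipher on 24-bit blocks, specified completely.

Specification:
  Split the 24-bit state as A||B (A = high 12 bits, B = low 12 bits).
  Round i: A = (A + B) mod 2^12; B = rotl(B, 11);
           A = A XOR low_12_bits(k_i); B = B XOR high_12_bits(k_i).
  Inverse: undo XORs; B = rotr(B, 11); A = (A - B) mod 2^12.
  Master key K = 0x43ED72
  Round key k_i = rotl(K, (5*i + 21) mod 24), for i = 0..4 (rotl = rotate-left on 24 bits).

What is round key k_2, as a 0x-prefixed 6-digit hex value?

0xF6B921

K = 0x43ED72
k_0 = rotl(K, (5*0+21) mod 24) = rotl(K, 21) = 0x487DAE
k_1 = rotl(K, (5*1+21) mod 24) = rotl(K, 2) = 0x0FB5C9
k_2 = rotl(K, (5*2+21) mod 24) = rotl(K, 7) = 0xF6B921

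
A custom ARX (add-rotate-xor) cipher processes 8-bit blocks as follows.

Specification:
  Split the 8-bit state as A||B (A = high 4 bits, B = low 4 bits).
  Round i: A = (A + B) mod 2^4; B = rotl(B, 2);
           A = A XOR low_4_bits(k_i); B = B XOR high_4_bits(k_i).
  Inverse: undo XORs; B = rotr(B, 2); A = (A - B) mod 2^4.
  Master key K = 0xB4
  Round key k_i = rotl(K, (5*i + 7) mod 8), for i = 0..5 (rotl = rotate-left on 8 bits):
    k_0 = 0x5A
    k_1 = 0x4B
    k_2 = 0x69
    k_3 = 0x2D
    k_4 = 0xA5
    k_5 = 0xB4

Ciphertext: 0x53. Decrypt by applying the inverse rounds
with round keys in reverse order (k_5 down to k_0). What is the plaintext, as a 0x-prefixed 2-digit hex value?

s_0 = ciphertext = 0x53
s_1 = InvRound(s_0, k_5) = 0xF2
s_2 = InvRound(s_1, k_4) = 0x82
s_3 = InvRound(s_2, k_3) = 0x50
s_4 = InvRound(s_3, k_2) = 0x39
s_5 = InvRound(s_4, k_1) = 0x17
s_6 = InvRound(s_5, k_0) = 0x38

0x38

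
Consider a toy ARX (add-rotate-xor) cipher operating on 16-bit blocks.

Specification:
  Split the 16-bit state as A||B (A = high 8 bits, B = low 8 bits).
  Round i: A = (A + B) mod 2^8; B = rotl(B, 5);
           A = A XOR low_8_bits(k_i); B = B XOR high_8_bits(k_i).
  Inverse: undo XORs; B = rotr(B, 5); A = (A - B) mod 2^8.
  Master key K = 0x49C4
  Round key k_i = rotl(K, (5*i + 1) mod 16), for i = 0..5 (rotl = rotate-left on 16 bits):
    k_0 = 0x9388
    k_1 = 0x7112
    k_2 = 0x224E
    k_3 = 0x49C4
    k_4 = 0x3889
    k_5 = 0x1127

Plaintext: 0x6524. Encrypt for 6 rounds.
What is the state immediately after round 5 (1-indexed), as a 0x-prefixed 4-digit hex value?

s_0 = plaintext = 0x6524
s_1 = Round(s_0, k_0) = 0x0117
s_2 = Round(s_1, k_1) = 0x0A93
s_3 = Round(s_2, k_2) = 0xD350
s_4 = Round(s_3, k_3) = 0xE743
s_5 = Round(s_4, k_4) = 0xA350
s_6 = Round(s_5, k_5) = 0xD41B

0xA350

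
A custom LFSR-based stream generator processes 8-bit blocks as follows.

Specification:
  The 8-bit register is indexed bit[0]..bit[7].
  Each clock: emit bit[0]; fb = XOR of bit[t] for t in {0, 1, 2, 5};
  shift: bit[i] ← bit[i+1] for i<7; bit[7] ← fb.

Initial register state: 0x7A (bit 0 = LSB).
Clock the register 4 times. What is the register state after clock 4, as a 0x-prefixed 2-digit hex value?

reg_0 = 0x7A
clock 1: out=0, reg = 0x3D
clock 2: out=1, reg = 0x9E
clock 3: out=0, reg = 0x4F
clock 4: out=1, reg = 0xA7

0xA7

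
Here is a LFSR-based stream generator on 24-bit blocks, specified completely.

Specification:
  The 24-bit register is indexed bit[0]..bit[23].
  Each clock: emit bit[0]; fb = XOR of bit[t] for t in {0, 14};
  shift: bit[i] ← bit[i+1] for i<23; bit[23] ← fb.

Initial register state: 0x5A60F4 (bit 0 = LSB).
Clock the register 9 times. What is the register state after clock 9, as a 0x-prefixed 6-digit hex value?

0xCEAD30

reg_0 = 0x5A60F4
clock 1: out=0, reg = 0xAD307A
clock 2: out=0, reg = 0x56983D
clock 3: out=1, reg = 0xAB4C1E
clock 4: out=0, reg = 0xD5A60F
clock 5: out=1, reg = 0xEAD307
clock 6: out=1, reg = 0x756983
clock 7: out=1, reg = 0x3AB4C1
clock 8: out=1, reg = 0x9D5A60
clock 9: out=0, reg = 0xCEAD30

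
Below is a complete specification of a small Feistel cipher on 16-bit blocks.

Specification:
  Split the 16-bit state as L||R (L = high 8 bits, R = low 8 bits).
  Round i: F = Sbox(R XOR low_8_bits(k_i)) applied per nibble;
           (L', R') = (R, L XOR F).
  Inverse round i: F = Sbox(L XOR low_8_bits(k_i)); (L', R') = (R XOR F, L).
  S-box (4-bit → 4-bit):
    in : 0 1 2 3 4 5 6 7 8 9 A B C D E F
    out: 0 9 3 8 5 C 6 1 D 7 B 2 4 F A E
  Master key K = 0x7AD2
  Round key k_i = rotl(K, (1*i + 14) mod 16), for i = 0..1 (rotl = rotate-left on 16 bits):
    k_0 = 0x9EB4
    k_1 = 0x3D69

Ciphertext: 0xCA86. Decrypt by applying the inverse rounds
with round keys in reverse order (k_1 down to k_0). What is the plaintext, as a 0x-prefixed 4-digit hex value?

0x113E

s_0 = ciphertext = 0xCA86
s_1 = InvRound(s_0, k_1) = 0x3ECA
s_2 = InvRound(s_1, k_0) = 0x113E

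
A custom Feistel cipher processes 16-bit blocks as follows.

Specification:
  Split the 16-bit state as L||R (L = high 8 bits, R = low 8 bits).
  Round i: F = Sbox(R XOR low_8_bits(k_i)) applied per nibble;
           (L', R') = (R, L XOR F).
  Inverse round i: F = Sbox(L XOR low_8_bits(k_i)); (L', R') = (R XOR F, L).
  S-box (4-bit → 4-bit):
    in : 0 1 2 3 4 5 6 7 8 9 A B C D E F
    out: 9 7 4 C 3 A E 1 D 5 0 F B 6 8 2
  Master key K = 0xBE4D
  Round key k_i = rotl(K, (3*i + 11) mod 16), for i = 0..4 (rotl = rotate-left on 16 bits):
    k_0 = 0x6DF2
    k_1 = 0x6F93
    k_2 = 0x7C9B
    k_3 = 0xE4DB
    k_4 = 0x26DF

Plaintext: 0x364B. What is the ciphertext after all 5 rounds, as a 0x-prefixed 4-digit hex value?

s_0 = plaintext = 0x364B
s_1 = Round(s_0, k_0) = 0x4BC3
s_2 = Round(s_1, k_1) = 0xC3E2
s_3 = Round(s_2, k_2) = 0xE2D6
s_4 = Round(s_3, k_3) = 0xD674
s_5 = Round(s_4, k_4) = 0x74D9

0x74D9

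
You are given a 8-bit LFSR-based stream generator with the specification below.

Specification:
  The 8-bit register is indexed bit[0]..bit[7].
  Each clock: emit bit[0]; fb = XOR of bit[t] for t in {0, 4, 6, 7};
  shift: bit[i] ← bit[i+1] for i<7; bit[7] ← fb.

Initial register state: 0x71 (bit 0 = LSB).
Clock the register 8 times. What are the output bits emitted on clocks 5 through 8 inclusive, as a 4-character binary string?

1110

reg_0 = 0x71
clock 1: out=1, reg = 0xB8
clock 2: out=0, reg = 0x5C
clock 3: out=0, reg = 0x2E
clock 4: out=0, reg = 0x17
clock 5: out=1, reg = 0x0B
clock 6: out=1, reg = 0x85
clock 7: out=1, reg = 0x42
clock 8: out=0, reg = 0xA1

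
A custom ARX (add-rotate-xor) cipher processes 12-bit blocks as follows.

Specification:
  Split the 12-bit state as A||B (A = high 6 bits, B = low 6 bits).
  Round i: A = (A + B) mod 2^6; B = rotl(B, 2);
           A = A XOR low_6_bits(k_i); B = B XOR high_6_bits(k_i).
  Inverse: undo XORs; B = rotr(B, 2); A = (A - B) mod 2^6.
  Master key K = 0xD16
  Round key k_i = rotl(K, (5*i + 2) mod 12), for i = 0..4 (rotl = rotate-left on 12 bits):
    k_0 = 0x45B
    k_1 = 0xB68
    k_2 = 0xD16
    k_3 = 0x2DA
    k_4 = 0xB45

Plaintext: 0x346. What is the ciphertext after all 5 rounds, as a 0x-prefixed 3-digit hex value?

0x345

s_0 = plaintext = 0x346
s_1 = Round(s_0, k_0) = 0x209
s_2 = Round(s_1, k_1) = 0xE49
s_3 = Round(s_2, k_2) = 0x510
s_4 = Round(s_3, k_3) = 0xF8A
s_5 = Round(s_4, k_4) = 0x345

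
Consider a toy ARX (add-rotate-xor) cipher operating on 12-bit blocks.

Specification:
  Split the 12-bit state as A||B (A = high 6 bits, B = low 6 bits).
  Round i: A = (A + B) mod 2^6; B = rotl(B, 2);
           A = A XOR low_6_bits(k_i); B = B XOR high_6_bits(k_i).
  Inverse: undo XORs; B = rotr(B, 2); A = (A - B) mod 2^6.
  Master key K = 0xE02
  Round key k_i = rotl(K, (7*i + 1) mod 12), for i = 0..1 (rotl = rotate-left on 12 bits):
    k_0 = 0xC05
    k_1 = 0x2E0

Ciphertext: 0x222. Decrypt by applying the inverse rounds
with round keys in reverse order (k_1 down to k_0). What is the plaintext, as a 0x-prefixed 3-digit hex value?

s_0 = ciphertext = 0x222
s_1 = InvRound(s_0, k_1) = 0x39A
s_2 = InvRound(s_1, k_0) = 0x86A

0x86A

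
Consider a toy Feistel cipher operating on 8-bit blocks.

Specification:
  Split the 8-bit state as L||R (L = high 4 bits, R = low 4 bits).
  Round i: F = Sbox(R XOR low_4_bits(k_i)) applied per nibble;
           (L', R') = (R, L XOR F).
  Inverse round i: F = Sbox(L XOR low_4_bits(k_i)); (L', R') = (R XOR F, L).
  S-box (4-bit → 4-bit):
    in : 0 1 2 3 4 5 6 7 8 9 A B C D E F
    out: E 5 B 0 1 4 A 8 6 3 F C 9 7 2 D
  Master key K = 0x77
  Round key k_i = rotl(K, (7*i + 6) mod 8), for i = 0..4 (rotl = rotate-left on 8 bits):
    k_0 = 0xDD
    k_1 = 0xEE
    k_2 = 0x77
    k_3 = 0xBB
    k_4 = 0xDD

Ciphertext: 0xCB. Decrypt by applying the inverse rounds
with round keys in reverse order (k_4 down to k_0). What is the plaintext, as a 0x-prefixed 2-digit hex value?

s_0 = ciphertext = 0xCB
s_1 = InvRound(s_0, k_4) = 0xEC
s_2 = InvRound(s_1, k_3) = 0x8E
s_3 = InvRound(s_2, k_2) = 0x38
s_4 = InvRound(s_3, k_1) = 0xF3
s_5 = InvRound(s_4, k_0) = 0x8F

0x8F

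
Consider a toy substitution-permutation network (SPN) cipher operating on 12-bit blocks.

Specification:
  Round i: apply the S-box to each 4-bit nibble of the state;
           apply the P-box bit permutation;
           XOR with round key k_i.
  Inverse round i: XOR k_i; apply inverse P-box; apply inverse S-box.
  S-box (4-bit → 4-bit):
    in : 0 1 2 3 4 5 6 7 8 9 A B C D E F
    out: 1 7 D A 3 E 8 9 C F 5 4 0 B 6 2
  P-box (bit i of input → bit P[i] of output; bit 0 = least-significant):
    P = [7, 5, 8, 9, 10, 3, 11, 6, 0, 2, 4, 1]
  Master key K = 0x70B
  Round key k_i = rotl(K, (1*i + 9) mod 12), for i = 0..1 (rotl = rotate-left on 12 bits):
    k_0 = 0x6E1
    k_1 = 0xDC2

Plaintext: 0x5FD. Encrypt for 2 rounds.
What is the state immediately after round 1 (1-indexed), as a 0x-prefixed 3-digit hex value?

s_0 = plaintext = 0x5FD
s_1 = Round(s_0, k_0) = 0x45F
s_2 = Round(s_1, k_1) = 0x5AF

0x45F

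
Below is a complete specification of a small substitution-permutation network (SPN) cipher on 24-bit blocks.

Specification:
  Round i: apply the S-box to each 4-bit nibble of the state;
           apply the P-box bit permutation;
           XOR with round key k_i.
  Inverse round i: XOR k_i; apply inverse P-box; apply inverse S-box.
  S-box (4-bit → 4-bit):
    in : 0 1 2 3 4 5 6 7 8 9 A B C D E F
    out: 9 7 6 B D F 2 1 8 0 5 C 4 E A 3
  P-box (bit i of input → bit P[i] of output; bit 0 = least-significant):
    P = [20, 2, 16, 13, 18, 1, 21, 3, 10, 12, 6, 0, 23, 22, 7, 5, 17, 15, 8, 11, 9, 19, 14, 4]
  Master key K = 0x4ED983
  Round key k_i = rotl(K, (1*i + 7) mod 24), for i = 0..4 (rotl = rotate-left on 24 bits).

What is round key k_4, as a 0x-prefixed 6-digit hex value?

0xCC1A76

K = 0x4ED983
k_0 = rotl(K, (1*0+7) mod 24) = rotl(K, 7) = 0x6CC1A7
k_1 = rotl(K, (1*1+7) mod 24) = rotl(K, 8) = 0xD9834E
k_2 = rotl(K, (1*2+7) mod 24) = rotl(K, 9) = 0xB3069D
k_3 = rotl(K, (1*3+7) mod 24) = rotl(K, 10) = 0x660D3B
k_4 = rotl(K, (1*4+7) mod 24) = rotl(K, 11) = 0xCC1A76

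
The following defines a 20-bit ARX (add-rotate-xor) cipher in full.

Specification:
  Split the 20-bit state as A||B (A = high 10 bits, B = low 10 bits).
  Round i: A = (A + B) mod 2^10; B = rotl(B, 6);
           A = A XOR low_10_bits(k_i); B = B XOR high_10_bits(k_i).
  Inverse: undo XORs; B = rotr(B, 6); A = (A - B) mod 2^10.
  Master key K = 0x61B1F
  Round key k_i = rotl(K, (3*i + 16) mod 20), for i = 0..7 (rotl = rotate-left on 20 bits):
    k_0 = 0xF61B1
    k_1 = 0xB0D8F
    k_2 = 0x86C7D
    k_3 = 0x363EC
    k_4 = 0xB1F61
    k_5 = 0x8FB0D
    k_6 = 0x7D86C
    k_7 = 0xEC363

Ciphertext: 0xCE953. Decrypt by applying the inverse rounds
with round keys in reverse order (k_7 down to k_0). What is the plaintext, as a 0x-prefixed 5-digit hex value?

0x32880

s_0 = ciphertext = 0xCE953
s_1 = InvRound(s_0, k_7) = 0x87A3B
s_2 = InvRound(s_1, k_6) = 0x64CDF
s_3 = InvRound(s_2, k_5) = 0x20E1B
s_4 = InvRound(s_3, k_4) = 0x87DC3
s_5 = InvRound(s_4, k_3) = 0x0FDB4
s_6 = InvRound(s_5, k_2) = 0x512FE
s_7 = InvRound(s_6, k_1) = 0x3EFD0
s_8 = InvRound(s_7, k_0) = 0x32880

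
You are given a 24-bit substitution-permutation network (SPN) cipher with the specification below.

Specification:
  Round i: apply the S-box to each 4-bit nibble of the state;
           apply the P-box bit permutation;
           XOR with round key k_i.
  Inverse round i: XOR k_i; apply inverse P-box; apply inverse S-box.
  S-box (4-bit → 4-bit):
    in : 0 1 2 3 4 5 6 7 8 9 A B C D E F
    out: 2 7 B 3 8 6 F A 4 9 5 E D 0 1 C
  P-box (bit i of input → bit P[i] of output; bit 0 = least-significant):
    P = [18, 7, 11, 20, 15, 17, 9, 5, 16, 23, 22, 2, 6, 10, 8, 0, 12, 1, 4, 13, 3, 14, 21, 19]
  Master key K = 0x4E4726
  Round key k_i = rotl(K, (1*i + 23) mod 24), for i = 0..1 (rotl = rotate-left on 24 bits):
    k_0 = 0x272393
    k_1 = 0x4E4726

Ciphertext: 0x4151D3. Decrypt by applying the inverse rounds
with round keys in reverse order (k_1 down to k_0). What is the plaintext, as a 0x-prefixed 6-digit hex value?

s_0 = ciphertext = 0x4151D3
s_1 = InvRound(s_0, k_1) = 0x4A29B3
s_2 = InvRound(s_1, k_0) = 0xFDDAFA

0xFDDAFA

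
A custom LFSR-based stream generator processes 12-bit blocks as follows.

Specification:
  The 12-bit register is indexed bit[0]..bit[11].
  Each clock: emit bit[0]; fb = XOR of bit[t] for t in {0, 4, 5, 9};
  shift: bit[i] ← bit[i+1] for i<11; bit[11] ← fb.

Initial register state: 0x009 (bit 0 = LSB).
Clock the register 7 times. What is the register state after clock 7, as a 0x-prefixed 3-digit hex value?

0x020

reg_0 = 0x009
clock 1: out=1, reg = 0x804
clock 2: out=0, reg = 0x402
clock 3: out=0, reg = 0x201
clock 4: out=1, reg = 0x100
clock 5: out=0, reg = 0x080
clock 6: out=0, reg = 0x040
clock 7: out=0, reg = 0x020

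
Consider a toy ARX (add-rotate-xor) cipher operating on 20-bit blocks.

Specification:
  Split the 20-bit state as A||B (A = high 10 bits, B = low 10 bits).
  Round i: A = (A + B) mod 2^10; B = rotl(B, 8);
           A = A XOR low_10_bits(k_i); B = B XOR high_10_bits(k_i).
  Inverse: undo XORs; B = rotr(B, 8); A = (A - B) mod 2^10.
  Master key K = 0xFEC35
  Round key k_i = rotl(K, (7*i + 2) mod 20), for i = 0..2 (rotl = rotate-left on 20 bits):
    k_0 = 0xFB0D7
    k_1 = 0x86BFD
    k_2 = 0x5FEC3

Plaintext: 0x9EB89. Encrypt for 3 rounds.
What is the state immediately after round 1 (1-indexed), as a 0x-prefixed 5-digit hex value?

s_0 = plaintext = 0x9EB89
s_1 = Round(s_0, k_0) = 0xB520E
s_2 = Round(s_1, k_1) = 0xC7C99
s_3 = Round(s_2, k_2) = 0x5EC59

0xB520E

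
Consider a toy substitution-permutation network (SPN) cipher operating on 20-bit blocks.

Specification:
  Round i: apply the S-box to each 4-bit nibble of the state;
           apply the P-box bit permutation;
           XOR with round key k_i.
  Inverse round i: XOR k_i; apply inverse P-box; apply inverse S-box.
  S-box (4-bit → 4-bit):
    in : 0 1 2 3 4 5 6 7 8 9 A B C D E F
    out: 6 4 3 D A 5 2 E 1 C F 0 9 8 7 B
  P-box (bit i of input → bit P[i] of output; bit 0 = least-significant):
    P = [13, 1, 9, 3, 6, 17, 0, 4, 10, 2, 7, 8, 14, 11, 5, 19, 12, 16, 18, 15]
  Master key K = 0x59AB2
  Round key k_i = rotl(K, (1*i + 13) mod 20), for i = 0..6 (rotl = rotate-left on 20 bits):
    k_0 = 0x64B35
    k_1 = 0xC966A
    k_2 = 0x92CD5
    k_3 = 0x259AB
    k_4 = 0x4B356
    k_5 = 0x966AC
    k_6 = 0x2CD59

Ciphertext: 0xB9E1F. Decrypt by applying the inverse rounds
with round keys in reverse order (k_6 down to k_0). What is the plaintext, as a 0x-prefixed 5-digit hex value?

0x7A2D7

s_0 = ciphertext = 0xB9E1F
s_1 = InvRound(s_0, k_6) = 0x2C480
s_2 = InvRound(s_1, k_5) = 0x49663
s_3 = InvRound(s_2, k_4) = 0xB1F98
s_4 = InvRound(s_3, k_3) = 0x63890
s_5 = InvRound(s_4, k_2) = 0xED2EB
s_6 = InvRound(s_5, k_1) = 0xB850B
s_7 = InvRound(s_6, k_0) = 0x7A2D7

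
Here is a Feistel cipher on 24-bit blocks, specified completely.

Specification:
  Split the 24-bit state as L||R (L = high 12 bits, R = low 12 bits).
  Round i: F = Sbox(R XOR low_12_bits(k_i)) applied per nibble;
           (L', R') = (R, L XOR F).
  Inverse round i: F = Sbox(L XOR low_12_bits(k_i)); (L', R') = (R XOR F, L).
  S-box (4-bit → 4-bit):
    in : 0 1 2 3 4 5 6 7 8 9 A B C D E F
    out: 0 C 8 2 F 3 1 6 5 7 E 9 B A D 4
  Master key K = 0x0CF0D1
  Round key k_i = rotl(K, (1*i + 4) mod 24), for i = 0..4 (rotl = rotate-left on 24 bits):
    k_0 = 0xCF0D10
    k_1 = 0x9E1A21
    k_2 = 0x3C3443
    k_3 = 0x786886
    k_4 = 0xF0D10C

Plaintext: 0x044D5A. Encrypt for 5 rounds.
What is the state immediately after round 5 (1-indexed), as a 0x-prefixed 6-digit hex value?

s_0 = plaintext = 0x044D5A
s_1 = Round(s_0, k_0) = 0xD5A0BA
s_2 = Round(s_1, k_1) = 0x0BA323
s_3 = Round(s_2, k_2) = 0x3236AA
s_4 = Round(s_3, k_3) = 0x6AAEA8
s_5 = Round(s_4, k_4) = 0xEA8245

0xEA8245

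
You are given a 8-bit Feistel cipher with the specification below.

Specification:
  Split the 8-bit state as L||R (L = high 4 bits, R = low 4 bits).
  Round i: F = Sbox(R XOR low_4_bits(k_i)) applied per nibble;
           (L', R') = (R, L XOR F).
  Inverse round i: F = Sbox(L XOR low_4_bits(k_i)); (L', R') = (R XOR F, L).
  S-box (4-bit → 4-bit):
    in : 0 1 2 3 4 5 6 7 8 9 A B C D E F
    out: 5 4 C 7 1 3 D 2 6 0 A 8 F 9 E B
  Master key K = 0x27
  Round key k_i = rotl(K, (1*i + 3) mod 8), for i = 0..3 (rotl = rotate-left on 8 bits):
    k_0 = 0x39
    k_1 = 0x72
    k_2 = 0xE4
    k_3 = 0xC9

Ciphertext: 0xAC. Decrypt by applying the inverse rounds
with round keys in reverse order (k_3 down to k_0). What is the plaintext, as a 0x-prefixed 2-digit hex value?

0x2C

s_0 = ciphertext = 0xAC
s_1 = InvRound(s_0, k_3) = 0xBA
s_2 = InvRound(s_1, k_2) = 0x1B
s_3 = InvRound(s_2, k_1) = 0xC1
s_4 = InvRound(s_3, k_0) = 0x2C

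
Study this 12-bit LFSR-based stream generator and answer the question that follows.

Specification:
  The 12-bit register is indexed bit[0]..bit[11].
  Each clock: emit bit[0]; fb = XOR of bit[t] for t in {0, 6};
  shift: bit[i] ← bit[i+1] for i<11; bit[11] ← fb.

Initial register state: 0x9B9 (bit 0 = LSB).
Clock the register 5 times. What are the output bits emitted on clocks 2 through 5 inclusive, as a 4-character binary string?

reg_0 = 0x9B9
clock 1: out=1, reg = 0xCDC
clock 2: out=0, reg = 0xE6E
clock 3: out=0, reg = 0xF37
clock 4: out=1, reg = 0xF9B
clock 5: out=1, reg = 0xFCD

0011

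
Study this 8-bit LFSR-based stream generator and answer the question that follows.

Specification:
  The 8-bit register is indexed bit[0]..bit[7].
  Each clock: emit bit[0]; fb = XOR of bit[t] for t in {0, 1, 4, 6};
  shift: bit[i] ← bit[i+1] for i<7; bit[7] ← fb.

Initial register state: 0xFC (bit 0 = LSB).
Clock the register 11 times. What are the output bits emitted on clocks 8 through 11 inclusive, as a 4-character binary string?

reg_0 = 0xFC
clock 1: out=0, reg = 0x7E
clock 2: out=0, reg = 0xBF
clock 3: out=1, reg = 0xDF
clock 4: out=1, reg = 0x6F
clock 5: out=1, reg = 0xB7
clock 6: out=1, reg = 0xDB
clock 7: out=1, reg = 0x6D
clock 8: out=1, reg = 0x36
clock 9: out=0, reg = 0x1B
clock 10: out=1, reg = 0x8D
clock 11: out=1, reg = 0xC6

1011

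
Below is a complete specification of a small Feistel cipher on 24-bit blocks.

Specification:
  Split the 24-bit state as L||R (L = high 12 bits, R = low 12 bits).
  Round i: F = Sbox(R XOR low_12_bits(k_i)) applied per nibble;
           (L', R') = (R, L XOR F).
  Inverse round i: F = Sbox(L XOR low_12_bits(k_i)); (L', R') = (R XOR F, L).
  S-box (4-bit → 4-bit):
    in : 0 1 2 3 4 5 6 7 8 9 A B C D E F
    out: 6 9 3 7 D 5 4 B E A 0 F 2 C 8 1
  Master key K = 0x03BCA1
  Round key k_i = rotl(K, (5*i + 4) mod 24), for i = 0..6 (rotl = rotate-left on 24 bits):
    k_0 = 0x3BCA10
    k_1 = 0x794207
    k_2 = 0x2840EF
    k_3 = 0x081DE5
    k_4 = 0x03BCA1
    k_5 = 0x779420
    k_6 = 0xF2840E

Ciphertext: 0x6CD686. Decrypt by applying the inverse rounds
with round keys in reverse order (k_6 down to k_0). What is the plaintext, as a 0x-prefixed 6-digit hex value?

s_0 = ciphertext = 0x6CD686
s_1 = InvRound(s_0, k_6) = 0x5A16CD
s_2 = InvRound(s_1, k_5) = 0xF245A1
s_3 = InvRound(s_2, k_4) = 0x244F24
s_4 = InvRound(s_3, k_3) = 0xE2D244
s_5 = InvRound(s_4, k_2) = 0xA67E2D
s_6 = InvRound(s_5, k_1) = 0x06BA67
s_7 = InvRound(s_6, k_0) = 0xAD806B

0xAD806B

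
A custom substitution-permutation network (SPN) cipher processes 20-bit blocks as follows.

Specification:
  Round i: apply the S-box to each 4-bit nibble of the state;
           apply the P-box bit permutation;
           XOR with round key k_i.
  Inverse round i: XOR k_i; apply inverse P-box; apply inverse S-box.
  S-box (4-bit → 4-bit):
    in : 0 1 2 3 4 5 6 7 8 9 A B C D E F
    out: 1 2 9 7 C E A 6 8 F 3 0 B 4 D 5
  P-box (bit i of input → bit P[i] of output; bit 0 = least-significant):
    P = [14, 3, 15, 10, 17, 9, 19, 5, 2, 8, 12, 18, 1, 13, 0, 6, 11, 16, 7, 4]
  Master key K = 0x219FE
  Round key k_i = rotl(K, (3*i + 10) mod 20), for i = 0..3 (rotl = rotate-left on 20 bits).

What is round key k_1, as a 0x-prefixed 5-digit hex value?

0xFC433

K = 0x219FE
k_0 = rotl(K, (3*0+10) mod 20) = rotl(K, 10) = 0x7F886
k_1 = rotl(K, (3*1+10) mod 20) = rotl(K, 13) = 0xFC433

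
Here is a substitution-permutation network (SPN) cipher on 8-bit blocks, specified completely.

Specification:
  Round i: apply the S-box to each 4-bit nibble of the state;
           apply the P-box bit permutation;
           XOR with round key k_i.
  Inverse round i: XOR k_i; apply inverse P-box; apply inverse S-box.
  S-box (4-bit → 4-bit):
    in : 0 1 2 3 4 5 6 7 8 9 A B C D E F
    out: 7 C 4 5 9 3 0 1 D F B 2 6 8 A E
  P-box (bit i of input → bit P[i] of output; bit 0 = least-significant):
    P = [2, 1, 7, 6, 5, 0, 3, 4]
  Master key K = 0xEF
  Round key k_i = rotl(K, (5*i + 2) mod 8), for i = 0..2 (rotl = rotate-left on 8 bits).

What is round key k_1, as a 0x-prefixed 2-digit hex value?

0xF7

K = 0xEF
k_0 = rotl(K, (5*0+2) mod 8) = rotl(K, 2) = 0xBF
k_1 = rotl(K, (5*1+2) mod 8) = rotl(K, 7) = 0xF7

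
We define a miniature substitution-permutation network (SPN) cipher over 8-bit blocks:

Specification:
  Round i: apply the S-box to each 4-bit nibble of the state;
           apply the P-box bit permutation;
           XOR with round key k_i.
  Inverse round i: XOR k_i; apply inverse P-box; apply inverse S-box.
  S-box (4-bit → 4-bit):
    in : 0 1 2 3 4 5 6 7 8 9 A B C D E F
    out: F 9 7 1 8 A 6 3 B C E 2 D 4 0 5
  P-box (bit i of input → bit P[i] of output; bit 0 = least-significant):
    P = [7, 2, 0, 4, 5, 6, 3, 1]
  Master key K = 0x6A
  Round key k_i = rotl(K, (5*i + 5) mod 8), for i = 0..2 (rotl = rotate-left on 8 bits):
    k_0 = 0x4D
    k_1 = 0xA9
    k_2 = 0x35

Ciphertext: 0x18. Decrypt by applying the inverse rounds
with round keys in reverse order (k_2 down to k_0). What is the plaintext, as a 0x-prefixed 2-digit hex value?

s_0 = ciphertext = 0x18
s_1 = InvRound(s_0, k_2) = 0xF6
s_2 = InvRound(s_1, k_1) = 0xAA
s_3 = InvRound(s_2, k_0) = 0x82

0x82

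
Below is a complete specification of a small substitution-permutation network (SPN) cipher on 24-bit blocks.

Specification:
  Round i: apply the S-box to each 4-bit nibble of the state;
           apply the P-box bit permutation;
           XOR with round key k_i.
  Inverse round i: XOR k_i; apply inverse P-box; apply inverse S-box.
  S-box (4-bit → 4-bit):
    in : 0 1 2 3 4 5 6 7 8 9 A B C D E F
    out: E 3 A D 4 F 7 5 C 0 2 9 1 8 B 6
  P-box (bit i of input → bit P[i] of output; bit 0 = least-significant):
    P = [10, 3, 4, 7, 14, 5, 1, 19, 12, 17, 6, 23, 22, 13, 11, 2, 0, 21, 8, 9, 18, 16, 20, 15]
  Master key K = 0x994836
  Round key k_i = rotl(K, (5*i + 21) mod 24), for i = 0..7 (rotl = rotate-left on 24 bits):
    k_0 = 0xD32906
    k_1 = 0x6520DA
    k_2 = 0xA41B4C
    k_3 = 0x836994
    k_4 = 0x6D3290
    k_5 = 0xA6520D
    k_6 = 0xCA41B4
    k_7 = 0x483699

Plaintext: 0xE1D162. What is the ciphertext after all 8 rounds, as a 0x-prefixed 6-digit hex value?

s_0 = plaintext = 0xE1D162
s_1 = Round(s_0, k_0) = 0xF4F9A9
s_2 = Round(s_1, k_1) = 0x7409FA
s_3 = Round(s_2, k_2) = 0xB03262
s_4 = Round(s_3, k_3) = 0x65A23A
s_5 = Round(s_4, k_4) = 0xD2519B
s_6 = Round(s_5, k_5) = 0xC4EC89
s_7 = Round(s_6, k_6) = 0x8670B2
s_8 = Round(s_7, k_7) = 0xB2FF50

0xB2FF50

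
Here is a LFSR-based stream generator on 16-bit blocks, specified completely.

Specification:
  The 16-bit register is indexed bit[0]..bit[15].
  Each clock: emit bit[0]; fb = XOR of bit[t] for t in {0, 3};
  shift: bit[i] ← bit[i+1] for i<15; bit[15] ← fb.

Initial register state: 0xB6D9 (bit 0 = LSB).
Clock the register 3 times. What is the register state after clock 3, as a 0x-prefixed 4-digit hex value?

reg_0 = 0xB6D9
clock 1: out=1, reg = 0x5B6C
clock 2: out=0, reg = 0xADB6
clock 3: out=0, reg = 0x56DB

0x56DB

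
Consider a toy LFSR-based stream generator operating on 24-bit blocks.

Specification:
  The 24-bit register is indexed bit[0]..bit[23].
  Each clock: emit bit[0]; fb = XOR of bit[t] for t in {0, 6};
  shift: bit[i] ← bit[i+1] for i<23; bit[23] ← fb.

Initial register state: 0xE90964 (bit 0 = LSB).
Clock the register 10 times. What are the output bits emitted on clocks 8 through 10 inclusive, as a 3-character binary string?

reg_0 = 0xE90964
clock 1: out=0, reg = 0xF484B2
clock 2: out=0, reg = 0x7A4259
clock 3: out=1, reg = 0x3D212C
clock 4: out=0, reg = 0x1E9096
clock 5: out=0, reg = 0x0F484B
clock 6: out=1, reg = 0x07A425
clock 7: out=1, reg = 0x83D212
clock 8: out=0, reg = 0x41E909
clock 9: out=1, reg = 0xA0F484
clock 10: out=0, reg = 0x507A42

010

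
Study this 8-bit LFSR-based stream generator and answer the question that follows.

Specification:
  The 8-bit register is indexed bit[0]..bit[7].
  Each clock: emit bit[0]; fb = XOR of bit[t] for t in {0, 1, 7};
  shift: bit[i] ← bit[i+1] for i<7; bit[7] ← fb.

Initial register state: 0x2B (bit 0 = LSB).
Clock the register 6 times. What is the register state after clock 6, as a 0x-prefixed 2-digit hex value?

0xA8

reg_0 = 0x2B
clock 1: out=1, reg = 0x15
clock 2: out=1, reg = 0x8A
clock 3: out=0, reg = 0x45
clock 4: out=1, reg = 0xA2
clock 5: out=0, reg = 0x51
clock 6: out=1, reg = 0xA8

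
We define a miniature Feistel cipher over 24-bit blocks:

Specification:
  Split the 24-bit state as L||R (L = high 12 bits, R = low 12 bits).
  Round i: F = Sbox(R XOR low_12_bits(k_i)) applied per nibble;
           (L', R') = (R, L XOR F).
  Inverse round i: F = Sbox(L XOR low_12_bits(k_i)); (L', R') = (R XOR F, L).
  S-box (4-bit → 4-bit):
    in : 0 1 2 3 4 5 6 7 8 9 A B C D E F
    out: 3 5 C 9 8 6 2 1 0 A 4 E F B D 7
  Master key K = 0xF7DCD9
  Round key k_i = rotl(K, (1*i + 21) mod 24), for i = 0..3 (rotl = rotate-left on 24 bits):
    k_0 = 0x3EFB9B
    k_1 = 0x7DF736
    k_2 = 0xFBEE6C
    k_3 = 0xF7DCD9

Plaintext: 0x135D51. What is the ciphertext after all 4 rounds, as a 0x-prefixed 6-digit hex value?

s_0 = plaintext = 0x135D51
s_1 = Round(s_0, k_0) = 0xD513C1
s_2 = Round(s_1, k_1) = 0x3C1520
s_3 = Round(s_2, k_2) = 0x520D4E
s_4 = Round(s_3, k_3) = 0xD4E081

0xD4E081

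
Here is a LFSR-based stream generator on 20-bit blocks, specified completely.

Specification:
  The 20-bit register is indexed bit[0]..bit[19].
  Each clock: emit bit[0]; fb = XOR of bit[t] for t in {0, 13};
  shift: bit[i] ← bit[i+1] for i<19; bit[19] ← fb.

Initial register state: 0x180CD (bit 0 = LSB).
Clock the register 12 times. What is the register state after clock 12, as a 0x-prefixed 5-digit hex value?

reg_0 = 0x180CD
clock 1: out=1, reg = 0x8C066
clock 2: out=0, reg = 0x46033
clock 3: out=1, reg = 0x23019
clock 4: out=1, reg = 0x1180C
clock 5: out=0, reg = 0x08C06
clock 6: out=0, reg = 0x04603
clock 7: out=1, reg = 0x82301
clock 8: out=1, reg = 0x41180
clock 9: out=0, reg = 0x208C0
clock 10: out=0, reg = 0x10460
clock 11: out=0, reg = 0x08230
clock 12: out=0, reg = 0x04118

0x04118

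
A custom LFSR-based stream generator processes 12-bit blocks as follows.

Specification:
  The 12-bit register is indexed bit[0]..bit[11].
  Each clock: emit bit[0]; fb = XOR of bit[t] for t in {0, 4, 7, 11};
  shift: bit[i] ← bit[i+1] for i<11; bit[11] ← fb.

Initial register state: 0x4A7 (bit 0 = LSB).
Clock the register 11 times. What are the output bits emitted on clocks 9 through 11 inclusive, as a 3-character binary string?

reg_0 = 0x4A7
clock 1: out=1, reg = 0x253
clock 2: out=1, reg = 0x129
clock 3: out=1, reg = 0x894
clock 4: out=0, reg = 0xC4A
clock 5: out=0, reg = 0xE25
clock 6: out=1, reg = 0x712
clock 7: out=0, reg = 0xB89
clock 8: out=1, reg = 0xDC4
clock 9: out=0, reg = 0x6E2
clock 10: out=0, reg = 0xB71
clock 11: out=1, reg = 0xDB8

001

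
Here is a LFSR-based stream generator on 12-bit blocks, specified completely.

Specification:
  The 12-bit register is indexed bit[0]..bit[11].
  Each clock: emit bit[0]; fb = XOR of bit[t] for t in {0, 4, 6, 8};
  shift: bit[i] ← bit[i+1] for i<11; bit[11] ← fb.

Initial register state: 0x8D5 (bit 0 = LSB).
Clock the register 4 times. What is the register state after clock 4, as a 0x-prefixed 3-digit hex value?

0x38D

reg_0 = 0x8D5
clock 1: out=1, reg = 0xC6A
clock 2: out=0, reg = 0xE35
clock 3: out=1, reg = 0x71A
clock 4: out=0, reg = 0x38D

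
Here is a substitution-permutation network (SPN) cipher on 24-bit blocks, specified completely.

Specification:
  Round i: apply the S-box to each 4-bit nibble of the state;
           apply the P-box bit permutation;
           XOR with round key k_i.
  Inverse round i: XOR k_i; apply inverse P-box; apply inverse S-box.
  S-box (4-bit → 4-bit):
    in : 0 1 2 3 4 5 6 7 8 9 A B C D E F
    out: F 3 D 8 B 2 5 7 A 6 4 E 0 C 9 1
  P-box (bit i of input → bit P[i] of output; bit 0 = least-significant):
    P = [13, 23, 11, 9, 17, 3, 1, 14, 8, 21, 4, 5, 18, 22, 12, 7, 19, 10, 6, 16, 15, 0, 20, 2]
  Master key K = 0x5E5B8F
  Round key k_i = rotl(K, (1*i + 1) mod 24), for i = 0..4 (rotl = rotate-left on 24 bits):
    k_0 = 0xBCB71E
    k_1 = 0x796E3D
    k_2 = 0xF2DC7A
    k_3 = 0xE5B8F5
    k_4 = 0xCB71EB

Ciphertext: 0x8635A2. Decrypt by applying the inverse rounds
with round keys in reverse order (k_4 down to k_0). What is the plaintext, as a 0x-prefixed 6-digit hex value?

0x59A1EB

s_0 = ciphertext = 0x8635A2
s_1 = InvRound(s_0, k_4) = 0x501C8C
s_2 = InvRound(s_1, k_3) = 0x7BFB51
s_3 = InvRound(s_2, k_2) = 0x54CE94
s_4 = InvRound(s_3, k_1) = 0x1EE85F
s_5 = InvRound(s_4, k_0) = 0x59A1EB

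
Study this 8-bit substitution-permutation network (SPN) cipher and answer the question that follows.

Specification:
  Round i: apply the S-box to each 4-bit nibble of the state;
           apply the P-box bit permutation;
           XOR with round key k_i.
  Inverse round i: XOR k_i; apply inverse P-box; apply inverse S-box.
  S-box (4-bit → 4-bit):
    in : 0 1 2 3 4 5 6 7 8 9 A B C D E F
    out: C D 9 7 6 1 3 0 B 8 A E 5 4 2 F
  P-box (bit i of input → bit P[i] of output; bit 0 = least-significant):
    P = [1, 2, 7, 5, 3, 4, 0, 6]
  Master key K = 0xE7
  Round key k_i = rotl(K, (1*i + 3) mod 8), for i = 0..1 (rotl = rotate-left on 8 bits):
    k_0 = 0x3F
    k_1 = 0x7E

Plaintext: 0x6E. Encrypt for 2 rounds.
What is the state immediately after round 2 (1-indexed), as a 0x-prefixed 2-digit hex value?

s_0 = plaintext = 0x6E
s_1 = Round(s_0, k_0) = 0x23
s_2 = Round(s_1, k_1) = 0xB0

0xB0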